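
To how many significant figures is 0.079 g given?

0.079: leading zeros are not significant.

2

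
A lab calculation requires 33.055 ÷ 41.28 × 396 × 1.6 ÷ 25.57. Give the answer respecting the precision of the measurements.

20.

33.055 ÷ 41.28 × 396 × 1.6 ÷ 25.57 = 19.8418386372…
Multiplication/division keeps the fewest significant figures: 33.055 → 5 s.f., 41.28 → 4 s.f., 396 → 3 s.f., 1.6 → 2 s.f., 25.57 → 4 s.f.; limit is 2.
Rounded to 2 significant figures: 20.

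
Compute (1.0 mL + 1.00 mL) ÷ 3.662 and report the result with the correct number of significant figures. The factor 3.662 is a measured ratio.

0.55 mL

1.0 mL + 1.00 mL = 2.00 mL; the sum is limited to 1 decimal place (2 s.f.).
Carrying full precision, 2.00 ÷ 3.662 = 0.546149645003… mL; 3.662 has 4 s.f., so the result keeps min(2, 4) = 2 s.f.
Rounded to 2 significant figures: 0.55 mL.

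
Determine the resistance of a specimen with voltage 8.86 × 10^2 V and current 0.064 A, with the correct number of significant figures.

resistance = 8.86 × 10^2 V ÷ 0.064 A = 13843.75 Ω.
8.86 × 10^2 has 3 significant figures; 0.064 has 2.
Division/multiplication keeps the fewest: 2 significant figures.
Rounded: 1.4 × 10^4 Ω.

1.4 × 10^4 Ω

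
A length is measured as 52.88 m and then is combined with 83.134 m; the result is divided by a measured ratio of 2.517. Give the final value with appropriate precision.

54.04 m

52.88 m + 83.134 m = 136.014 m; the sum is limited to 2 decimal places (5 s.f.).
Carrying full precision, 136.014 ÷ 2.517 = 54.0381406436… m; 2.517 has 4 s.f., so the result keeps min(5, 4) = 4 s.f.
Rounded to 4 significant figures: 54.04 m.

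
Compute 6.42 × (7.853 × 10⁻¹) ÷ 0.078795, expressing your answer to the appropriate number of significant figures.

6.42 × (7.853 × 10⁻¹) ÷ 0.078795 = 63.9840852846…
Multiplication/division keeps the fewest significant figures: 6.42 → 3 s.f., 7.853 × 10⁻¹ → 4 s.f., 0.078795 → 5 s.f.; limit is 3.
Rounded to 3 significant figures: 64.0.

64.0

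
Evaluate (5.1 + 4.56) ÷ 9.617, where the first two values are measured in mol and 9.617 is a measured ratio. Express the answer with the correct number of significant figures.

1.0 mol

5.1 mol + 4.56 mol = 9.66 mol; the sum is limited to 1 decimal place (2 s.f.).
Carrying full precision, 9.66 ÷ 9.617 = 1.00447124883… mol; 9.617 has 4 s.f., so the result keeps min(2, 4) = 2 s.f.
Rounded to 2 significant figures: 1.0 mol.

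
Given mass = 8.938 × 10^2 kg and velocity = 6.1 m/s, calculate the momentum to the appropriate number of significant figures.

momentum = 8.938 × 10^2 kg × 6.1 m/s = 5452.18 kg·m/s.
8.938 × 10^2 has 4 significant figures; 6.1 has 2.
Division/multiplication keeps the fewest: 2 significant figures.
Rounded: 5.5 × 10^3 kg·m/s.

5.5 × 10^3 kg·m/s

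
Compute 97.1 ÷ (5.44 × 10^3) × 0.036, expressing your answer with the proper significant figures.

6.4 × 10^-4

97.1 ÷ (5.44 × 10^3) × 0.036 = 0.000642573529412…
Multiplication/division keeps the fewest significant figures: 97.1 → 3 s.f., 5.44 × 10^3 → 3 s.f., 0.036 → 2 s.f.; limit is 2.
Rounded to 2 significant figures: 6.4 × 10^-4.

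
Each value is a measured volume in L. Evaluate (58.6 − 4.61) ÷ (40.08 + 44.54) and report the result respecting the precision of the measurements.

58.6 − 4.61 = 53.99, limited to 1 d.p. → 3 s.f.; 40.08 + 44.54 = 84.62, limited to 2 d.p. → 4 s.f.
Carrying full precision, 53.99 ÷ 84.62 = 0.638028834791…; keep min(3, 4) = 3 s.f.
Rounded to 3 significant figures: 0.638.

0.638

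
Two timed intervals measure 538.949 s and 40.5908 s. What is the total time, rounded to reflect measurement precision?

538.949 s + 40.5908 s = 579.5398 s.
Addition/subtraction keeps the fewest decimal places: 538.949 → 3 decimal places, 40.5908 → 4 decimal places; limit is 3.
Rounded to 3 decimal places: 579.540 s.

579.540 s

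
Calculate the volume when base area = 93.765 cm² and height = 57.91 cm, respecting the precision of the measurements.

5.430 × 10³ cm³

volume = 93.765 cm² × 57.91 cm = 5429.93115 cm³.
93.765 has 5 significant figures; 57.91 has 4.
Division/multiplication keeps the fewest: 4 significant figures.
Rounded: 5.430 × 10³ cm³.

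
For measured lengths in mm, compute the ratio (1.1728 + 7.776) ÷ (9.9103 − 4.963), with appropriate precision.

1.1728 + 7.776 = 8.9488, limited to 3 d.p. → 4 s.f.; 9.9103 − 4.963 = 4.9473, limited to 3 d.p. → 4 s.f.
Carrying full precision, 8.9488 ÷ 4.9473 = 1.80882501567…; keep min(4, 4) = 4 s.f.
Rounded to 4 significant figures: 1.809.

1.809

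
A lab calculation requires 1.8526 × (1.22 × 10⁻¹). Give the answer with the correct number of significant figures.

0.226

1.8526 × (1.22 × 10⁻¹) = 0.2260172
Multiplication/division keeps the fewest significant figures: 1.8526 → 5 s.f., 1.22 × 10⁻¹ → 3 s.f.; limit is 3.
Rounded to 3 significant figures: 0.226.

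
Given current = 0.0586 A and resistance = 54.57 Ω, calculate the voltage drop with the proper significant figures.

3.20 V

voltage drop = 0.0586 A × 54.57 Ω = 3.197802 V.
0.0586 has 3 significant figures; 54.57 has 4.
Division/multiplication keeps the fewest: 3 significant figures.
Rounded: 3.20 V.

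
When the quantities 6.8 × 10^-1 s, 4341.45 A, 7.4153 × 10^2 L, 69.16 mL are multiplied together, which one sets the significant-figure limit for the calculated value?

6.8 × 10^-1 s → 2 s.f.; 4341.45 A → 6 s.f.; 7.4153 × 10^2 L → 5 s.f.; 69.16 mL → 4 s.f.
The fewest is 2 significant figures, from 6.8 × 10^-1 s.

6.8 × 10^-1 s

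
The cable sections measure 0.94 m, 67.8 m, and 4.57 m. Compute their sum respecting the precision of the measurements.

0.94 m + 67.8 m + 4.57 m = 73.31 m.
Addition/subtraction keeps the fewest decimal places: 0.94 → 2 decimal places, 67.8 → 1 decimal place, 4.57 → 2 decimal places; limit is 1.
Rounded to 1 decimal place: 73.3 m.

73.3 m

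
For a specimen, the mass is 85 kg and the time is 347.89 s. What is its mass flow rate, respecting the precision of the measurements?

0.24 kg/s

mass flow rate = 85 kg ÷ 347.89 s = 0.244330104343… kg/s.
85 has 2 significant figures; 347.89 has 5.
Division/multiplication keeps the fewest: 2 significant figures.
Rounded: 0.24 kg/s.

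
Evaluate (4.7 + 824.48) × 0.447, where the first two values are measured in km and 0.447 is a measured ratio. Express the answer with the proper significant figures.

4.7 km + 824.48 km = 829.18 km; the sum is limited to 1 decimal place (4 s.f.).
Carrying full precision, 829.18 × 0.447 = 370.64346 km; 0.447 has 3 s.f., so the result keeps min(4, 3) = 3 s.f.
Rounded to 3 significant figures: 371 km.

371 km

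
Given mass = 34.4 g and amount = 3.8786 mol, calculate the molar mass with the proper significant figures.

molar mass = 34.4 g ÷ 3.8786 mol = 8.86917960089… g/mol.
34.4 has 3 significant figures; 3.8786 has 5.
Division/multiplication keeps the fewest: 3 significant figures.
Rounded: 8.87 g/mol.

8.87 g/mol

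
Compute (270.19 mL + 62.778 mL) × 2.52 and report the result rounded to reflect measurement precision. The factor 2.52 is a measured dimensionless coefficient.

8.39 × 10² mL

270.19 mL + 62.778 mL = 332.968 mL; the sum is limited to 2 decimal places (5 s.f.).
Carrying full precision, 332.968 × 2.52 = 839.07936 mL; 2.52 has 3 s.f., so the result keeps min(5, 3) = 3 s.f.
Rounded to 3 significant figures: 8.39 × 10² mL.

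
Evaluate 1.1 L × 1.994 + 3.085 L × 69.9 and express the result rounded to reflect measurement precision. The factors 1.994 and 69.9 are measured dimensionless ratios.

218 L

1.1 × 1.994 = 2.1934 → 2.2 L (2 s.f., last digit at the 10^-1 place).
3.085 × 69.9 = 215.6415 → 2.16 × 10^2 L (3 s.f., last digit at the 10^0 place).
Sum: 217.8349 L; keep the coarser place, 10^0.
Result: 218 L.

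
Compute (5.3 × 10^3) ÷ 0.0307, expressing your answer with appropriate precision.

1.7 × 10^5

(5.3 × 10^3) ÷ 0.0307 = 172638.436482…
Multiplication/division keeps the fewest significant figures: 5.3 × 10^3 → 2 s.f., 0.0307 → 3 s.f.; limit is 2.
Rounded to 2 significant figures: 1.7 × 10^5.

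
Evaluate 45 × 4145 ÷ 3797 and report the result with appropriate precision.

45 × 4145 ÷ 3797 = 49.1243086647…
Multiplication/division keeps the fewest significant figures: 45 → 2 s.f., 4145 → 4 s.f., 3797 → 4 s.f.; limit is 2.
Rounded to 2 significant figures: 49.

49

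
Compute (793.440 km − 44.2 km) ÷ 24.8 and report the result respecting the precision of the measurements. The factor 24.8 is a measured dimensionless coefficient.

793.440 km − 44.2 km = 749.240 km; the difference is limited to 1 decimal place (4 s.f.).
Carrying full precision, 749.240 ÷ 24.8 = 30.2112903226… km; 24.8 has 3 s.f., so the result keeps min(4, 3) = 3 s.f.
Rounded to 3 significant figures: 30.2 km.

30.2 km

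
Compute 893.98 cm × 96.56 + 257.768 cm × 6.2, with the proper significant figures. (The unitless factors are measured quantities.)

893.98 × 96.56 = 86322.7088 → 8.632 × 10^4 cm (4 s.f., last digit at the 10^1 place).
257.768 × 6.2 = 1598.1616 → 1.6 × 10^3 cm (2 s.f., last digit at the 10^2 place).
Sum: 87920.8704 cm; keep the coarser place, 10^2.
Result: 8.79 × 10^4 cm.

8.79 × 10^4 cm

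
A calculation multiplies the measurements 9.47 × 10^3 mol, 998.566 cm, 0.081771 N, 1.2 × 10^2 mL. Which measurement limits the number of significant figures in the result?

1.2 × 10^2 mL

9.47 × 10^3 mol → 3 s.f.; 998.566 cm → 6 s.f.; 0.081771 N → 5 s.f.; 1.2 × 10^2 mL → 2 s.f.
The fewest is 2 significant figures, from 1.2 × 10^2 mL.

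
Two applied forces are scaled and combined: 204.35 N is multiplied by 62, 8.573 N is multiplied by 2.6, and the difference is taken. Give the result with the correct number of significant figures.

1.3 × 10^4 N

204.35 × 62 = 12669.7 → 1.3 × 10^4 N (2 s.f., last digit at the 10^3 place).
8.573 × 2.6 = 22.2898 → 22 N (2 s.f., last digit at the 10^0 place).
Difference: 12647.4102 N; keep the coarser place, 10^3.
Result: 1.3 × 10^4 N.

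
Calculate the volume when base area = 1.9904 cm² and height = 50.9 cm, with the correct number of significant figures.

volume = 1.9904 cm² × 50.9 cm = 101.31136 cm³.
1.9904 has 5 significant figures; 50.9 has 3.
Division/multiplication keeps the fewest: 3 significant figures.
Rounded: 101 cm³.

101 cm³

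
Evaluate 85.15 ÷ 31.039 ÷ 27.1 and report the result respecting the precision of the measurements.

0.101

85.15 ÷ 31.039 ÷ 27.1 = 0.101229627909…
Multiplication/division keeps the fewest significant figures: 85.15 → 4 s.f., 31.039 → 5 s.f., 27.1 → 3 s.f.; limit is 3.
Rounded to 3 significant figures: 0.101.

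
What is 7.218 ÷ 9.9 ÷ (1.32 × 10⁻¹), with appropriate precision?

5.5

7.218 ÷ 9.9 ÷ (1.32 × 10⁻¹) = 5.52341597796…
Multiplication/division keeps the fewest significant figures: 7.218 → 4 s.f., 9.9 → 2 s.f., 1.32 × 10⁻¹ → 3 s.f.; limit is 2.
Rounded to 2 significant figures: 5.5.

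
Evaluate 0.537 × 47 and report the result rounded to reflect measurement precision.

0.537 × 47 = 25.239
Multiplication/division keeps the fewest significant figures: 0.537 → 3 s.f., 47 → 2 s.f.; limit is 2.
Rounded to 2 significant figures: 25.

25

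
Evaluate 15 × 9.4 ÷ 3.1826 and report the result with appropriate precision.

44

15 × 9.4 ÷ 3.1826 = 44.3033997361…
Multiplication/division keeps the fewest significant figures: 15 → 2 s.f., 9.4 → 2 s.f., 3.1826 → 5 s.f.; limit is 2.
Rounded to 2 significant figures: 44.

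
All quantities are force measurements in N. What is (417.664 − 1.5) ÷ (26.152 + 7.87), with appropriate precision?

12.23

417.664 − 1.5 = 416.164, limited to 1 d.p. → 4 s.f.; 26.152 + 7.87 = 34.022, limited to 2 d.p. → 4 s.f.
Carrying full precision, 416.164 ÷ 34.022 = 12.2322026924…; keep min(4, 4) = 4 s.f.
Rounded to 4 significant figures: 12.23.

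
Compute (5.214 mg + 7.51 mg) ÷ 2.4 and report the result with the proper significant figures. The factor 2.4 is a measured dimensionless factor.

5.214 mg + 7.51 mg = 12.724 mg; the sum is limited to 2 decimal places (4 s.f.).
Carrying full precision, 12.724 ÷ 2.4 = 5.30166666667… mg; 2.4 has 2 s.f., so the result keeps min(4, 2) = 2 s.f.
Rounded to 2 significant figures: 5.3 mg.

5.3 mg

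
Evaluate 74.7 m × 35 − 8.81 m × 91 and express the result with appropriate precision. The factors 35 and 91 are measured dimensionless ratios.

74.7 × 35 = 2614.5 → 2.6 × 10³ m (2 s.f., last digit at the 10^2 place).
8.81 × 91 = 801.71 → 8.0 × 10² m (2 s.f., last digit at the 10^1 place).
Difference: 1812.79 m; keep the coarser place, 10^2.
Result: 1.8 × 10³ m.

1.8 × 10³ m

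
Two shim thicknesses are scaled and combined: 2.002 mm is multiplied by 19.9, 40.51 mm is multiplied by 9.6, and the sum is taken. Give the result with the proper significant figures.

2.002 × 19.9 = 39.8398 → 39.8 mm (3 s.f., last digit at the 10^-1 place).
40.51 × 9.6 = 388.896 → 3.9 × 10² mm (2 s.f., last digit at the 10^1 place).
Sum: 428.7358 mm; keep the coarser place, 10^1.
Result: 4.3 × 10² mm.

4.3 × 10² mm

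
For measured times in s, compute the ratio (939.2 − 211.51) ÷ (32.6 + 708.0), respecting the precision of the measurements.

0.9826

939.2 − 211.51 = 727.69, limited to 1 d.p. → 4 s.f.; 32.6 + 708.0 = 740.6, limited to 1 d.p. → 4 s.f.
Carrying full precision, 727.69 ÷ 740.6 = 0.982568187956…; keep min(4, 4) = 4 s.f.
Rounded to 4 significant figures: 0.9826.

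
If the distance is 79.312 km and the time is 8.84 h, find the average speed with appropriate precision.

8.97 km/h

average speed = 79.312 km ÷ 8.84 h = 8.97194570136… km/h.
79.312 has 5 significant figures; 8.84 has 3.
Division/multiplication keeps the fewest: 3 significant figures.
Rounded: 8.97 km/h.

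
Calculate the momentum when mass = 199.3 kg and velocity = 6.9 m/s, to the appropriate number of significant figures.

1.4 × 10^3 kg·m/s

momentum = 199.3 kg × 6.9 m/s = 1375.17 kg·m/s.
199.3 has 4 significant figures; 6.9 has 2.
Division/multiplication keeps the fewest: 2 significant figures.
Rounded: 1.4 × 10^3 kg·m/s.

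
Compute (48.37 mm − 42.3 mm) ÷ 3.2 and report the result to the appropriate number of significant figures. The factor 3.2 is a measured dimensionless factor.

1.9 mm

48.37 mm − 42.3 mm = 6.07 mm; the difference is limited to 1 decimal place (2 s.f.).
Carrying full precision, 6.07 ÷ 3.2 = 1.896875 mm; 3.2 has 2 s.f., so the result keeps min(2, 2) = 2 s.f.
Rounded to 2 significant figures: 1.9 mm.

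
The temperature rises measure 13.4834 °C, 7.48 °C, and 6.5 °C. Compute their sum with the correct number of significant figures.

13.4834 °C + 7.48 °C + 6.5 °C = 27.4634 °C.
Addition/subtraction keeps the fewest decimal places: 13.4834 → 4 decimal places, 7.48 → 2 decimal places, 6.5 → 1 decimal place; limit is 1.
Rounded to 1 decimal place: 27.5 °C.

27.5 °C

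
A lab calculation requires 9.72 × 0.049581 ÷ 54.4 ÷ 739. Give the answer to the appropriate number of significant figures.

9.72 × 0.049581 ÷ 54.4 ÷ 739 = 0.0000119877646661…
Multiplication/division keeps the fewest significant figures: 9.72 → 3 s.f., 0.049581 → 5 s.f., 54.4 → 3 s.f., 739 → 3 s.f.; limit is 3.
Rounded to 3 significant figures: 1.20 × 10^-5.

1.20 × 10^-5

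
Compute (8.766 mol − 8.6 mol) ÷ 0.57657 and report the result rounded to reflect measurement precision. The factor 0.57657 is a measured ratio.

0.3 mol

8.766 mol − 8.6 mol = 0.166 mol; the difference is limited to 1 decimal place (1 s.f.).
Carrying full precision, 0.166 ÷ 0.57657 = 0.287909533968… mol; 0.57657 has 5 s.f., so the result keeps min(1, 5) = 1 s.f.
Rounded to 1 significant figure: 0.3 mol.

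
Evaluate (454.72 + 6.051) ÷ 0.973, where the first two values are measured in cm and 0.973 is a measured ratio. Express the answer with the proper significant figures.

474 cm

454.72 cm + 6.051 cm = 460.771 cm; the sum is limited to 2 decimal places (5 s.f.).
Carrying full precision, 460.771 ÷ 0.973 = 473.557040082… cm; 0.973 has 3 s.f., so the result keeps min(5, 3) = 3 s.f.
Rounded to 3 significant figures: 474 cm.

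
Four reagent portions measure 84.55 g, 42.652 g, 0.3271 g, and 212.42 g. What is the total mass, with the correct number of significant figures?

339.95 g

84.55 g + 42.652 g + 0.3271 g + 212.42 g = 339.9491 g.
Addition/subtraction keeps the fewest decimal places: 84.55 → 2 decimal places, 42.652 → 3 decimal places, 0.3271 → 4 decimal places, 212.42 → 2 decimal places; limit is 2.
Rounded to 2 decimal places: 339.95 g.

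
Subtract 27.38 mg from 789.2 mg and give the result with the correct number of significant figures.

789.2 mg − 27.38 mg = 761.82 mg.
Addition/subtraction keeps the fewest decimal places: 789.2 → 1 decimal place, 27.38 → 2 decimal places; limit is 1.
Rounded to 1 decimal place: 761.8 mg.

761.8 mg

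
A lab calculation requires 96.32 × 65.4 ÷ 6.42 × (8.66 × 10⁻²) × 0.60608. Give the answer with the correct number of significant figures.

51.5

96.32 × 65.4 ÷ 6.42 × (8.66 × 10⁻²) × 0.60608 = 51.4999774849…
Multiplication/division keeps the fewest significant figures: 96.32 → 4 s.f., 65.4 → 3 s.f., 6.42 → 3 s.f., 8.66 × 10⁻² → 3 s.f., 0.60608 → 5 s.f.; limit is 3.
Rounded to 3 significant figures: 51.5.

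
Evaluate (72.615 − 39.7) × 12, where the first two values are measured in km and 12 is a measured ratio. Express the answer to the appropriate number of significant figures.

3.9 × 10² km

72.615 km − 39.7 km = 32.915 km; the difference is limited to 1 decimal place (3 s.f.).
Carrying full precision, 32.915 × 12 = 394.98 km; 12 has 2 s.f., so the result keeps min(3, 2) = 2 s.f.
Rounded to 2 significant figures: 3.9 × 10² km.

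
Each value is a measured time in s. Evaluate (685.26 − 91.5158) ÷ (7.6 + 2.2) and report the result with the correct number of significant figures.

685.26 − 91.5158 = 593.7442, limited to 2 d.p. → 5 s.f.; 7.6 + 2.2 = 9.8, limited to 1 d.p. → 2 s.f.
Carrying full precision, 593.7442 ÷ 9.8 = 60.5861428571…; keep min(5, 2) = 2 s.f.
Rounded to 2 significant figures: 61.

61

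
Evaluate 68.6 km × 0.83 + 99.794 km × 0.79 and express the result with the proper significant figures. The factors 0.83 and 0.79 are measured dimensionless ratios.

68.6 × 0.83 = 56.938 → 57 km (2 s.f., last digit at the 10^0 place).
99.794 × 0.79 = 78.83726 → 79 km (2 s.f., last digit at the 10^0 place).
Sum: 135.77526 km; keep the coarser place, 10^0.
Result: 136 km.

136 km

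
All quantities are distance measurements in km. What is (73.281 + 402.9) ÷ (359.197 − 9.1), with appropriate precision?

1.360

73.281 + 402.9 = 476.181, limited to 1 d.p. → 4 s.f.; 359.197 − 9.1 = 350.097, limited to 1 d.p. → 4 s.f.
Carrying full precision, 476.181 ÷ 350.097 = 1.36014018972…; keep min(4, 4) = 4 s.f.
Rounded to 4 significant figures: 1.360.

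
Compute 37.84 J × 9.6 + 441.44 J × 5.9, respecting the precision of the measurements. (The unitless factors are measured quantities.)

3.0 × 10^3 J

37.84 × 9.6 = 363.264 → 3.6 × 10^2 J (2 s.f., last digit at the 10^1 place).
441.44 × 5.9 = 2604.496 → 2.6 × 10^3 J (2 s.f., last digit at the 10^2 place).
Sum: 2967.76 J; keep the coarser place, 10^2.
Result: 3.0 × 10^3 J.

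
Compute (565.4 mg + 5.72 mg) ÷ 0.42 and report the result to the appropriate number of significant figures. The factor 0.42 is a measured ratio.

565.4 mg + 5.72 mg = 571.12 mg; the sum is limited to 1 decimal place (4 s.f.).
Carrying full precision, 571.12 ÷ 0.42 = 1359.80952381… mg; 0.42 has 2 s.f., so the result keeps min(4, 2) = 2 s.f.
Rounded to 2 significant figures: 1.4 × 10³ mg.

1.4 × 10³ mg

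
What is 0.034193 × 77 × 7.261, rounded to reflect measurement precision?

19

0.034193 × 77 × 7.261 = 19.117203721
Multiplication/division keeps the fewest significant figures: 0.034193 → 5 s.f., 77 → 2 s.f., 7.261 → 4 s.f.; limit is 2.
Rounded to 2 significant figures: 19.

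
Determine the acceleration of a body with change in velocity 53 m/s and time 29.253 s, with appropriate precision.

1.8 m/s²

acceleration = 53 m/s ÷ 29.253 s = 1.81177998838… m/s².
53 has 2 significant figures; 29.253 has 5.
Division/multiplication keeps the fewest: 2 significant figures.
Rounded: 1.8 m/s².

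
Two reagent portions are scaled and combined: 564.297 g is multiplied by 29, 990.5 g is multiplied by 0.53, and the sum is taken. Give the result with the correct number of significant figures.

1.7 × 10^4 g

564.297 × 29 = 16364.613 → 1.6 × 10^4 g (2 s.f., last digit at the 10^3 place).
990.5 × 0.53 = 524.965 → 5.2 × 10^2 g (2 s.f., last digit at the 10^1 place).
Sum: 16889.578 g; keep the coarser place, 10^3.
Result: 1.7 × 10^4 g.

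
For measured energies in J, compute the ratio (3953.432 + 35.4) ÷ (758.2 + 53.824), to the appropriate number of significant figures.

3953.432 + 35.4 = 3988.832, limited to 1 d.p. → 5 s.f.; 758.2 + 53.824 = 812.024, limited to 1 d.p. → 4 s.f.
Carrying full precision, 3988.832 ÷ 812.024 = 4.91220949135…; keep min(5, 4) = 4 s.f.
Rounded to 4 significant figures: 4.912.

4.912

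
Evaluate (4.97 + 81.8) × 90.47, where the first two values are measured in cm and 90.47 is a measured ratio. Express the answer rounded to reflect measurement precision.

7.85 × 10^3 cm

4.97 cm + 81.8 cm = 86.77 cm; the sum is limited to 1 decimal place (3 s.f.).
Carrying full precision, 86.77 × 90.47 = 7850.0819 cm; 90.47 has 4 s.f., so the result keeps min(3, 4) = 3 s.f.
Rounded to 3 significant figures: 7.85 × 10^3 cm.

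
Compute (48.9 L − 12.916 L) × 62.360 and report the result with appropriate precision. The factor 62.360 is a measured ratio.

2.24 × 10³ L

48.9 L − 12.916 L = 35.984 L; the difference is limited to 1 decimal place (3 s.f.).
Carrying full precision, 35.984 × 62.360 = 2243.96224 L; 62.360 has 5 s.f., so the result keeps min(3, 5) = 3 s.f.
Rounded to 3 significant figures: 2.24 × 10³ L.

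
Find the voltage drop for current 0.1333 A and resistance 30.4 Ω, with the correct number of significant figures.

voltage drop = 0.1333 A × 30.4 Ω = 4.05232 V.
0.1333 has 4 significant figures; 30.4 has 3.
Division/multiplication keeps the fewest: 3 significant figures.
Rounded: 4.05 V.

4.05 V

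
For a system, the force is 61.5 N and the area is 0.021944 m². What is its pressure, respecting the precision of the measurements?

pressure = 61.5 N ÷ 0.021944 m² = 2802.58840685… Pa.
61.5 has 3 significant figures; 0.021944 has 5.
Division/multiplication keeps the fewest: 3 significant figures.
Rounded: 2.80 × 10³ Pa.

2.80 × 10³ Pa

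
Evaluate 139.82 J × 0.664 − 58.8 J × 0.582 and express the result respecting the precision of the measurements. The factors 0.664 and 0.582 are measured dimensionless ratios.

58.6 J

139.82 × 0.664 = 92.84048 → 92.8 J (3 s.f., last digit at the 10^-1 place).
58.8 × 0.582 = 34.2216 → 34.2 J (3 s.f., last digit at the 10^-1 place).
Difference: 58.61888 J; keep the coarser place, 10^-1.
Result: 58.6 J.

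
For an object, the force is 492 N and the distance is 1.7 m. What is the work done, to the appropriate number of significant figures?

work done = 492 N × 1.7 m = 836.4 J.
492 has 3 significant figures; 1.7 has 2.
Division/multiplication keeps the fewest: 2 significant figures.
Rounded: 8.4 × 10^2 J.

8.4 × 10^2 J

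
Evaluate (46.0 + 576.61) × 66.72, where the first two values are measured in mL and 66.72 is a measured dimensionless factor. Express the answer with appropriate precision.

46.0 mL + 576.61 mL = 622.61 mL; the sum is limited to 1 decimal place (4 s.f.).
Carrying full precision, 622.61 × 66.72 = 41540.5392 mL; 66.72 has 4 s.f., so the result keeps min(4, 4) = 4 s.f.
Rounded to 4 significant figures: 4.154 × 10⁴ mL.

4.154 × 10⁴ mL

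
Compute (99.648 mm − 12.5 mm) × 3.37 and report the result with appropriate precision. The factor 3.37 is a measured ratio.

2.94 × 10² mm

99.648 mm − 12.5 mm = 87.148 mm; the difference is limited to 1 decimal place (3 s.f.).
Carrying full precision, 87.148 × 3.37 = 293.68876 mm; 3.37 has 3 s.f., so the result keeps min(3, 3) = 3 s.f.
Rounded to 3 significant figures: 2.94 × 10² mm.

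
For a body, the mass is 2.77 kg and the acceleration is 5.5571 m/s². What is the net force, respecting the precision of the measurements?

net force = 2.77 kg × 5.5571 m/s² = 15.393167 N.
2.77 has 3 significant figures; 5.5571 has 5.
Division/multiplication keeps the fewest: 3 significant figures.
Rounded: 15.4 N.

15.4 N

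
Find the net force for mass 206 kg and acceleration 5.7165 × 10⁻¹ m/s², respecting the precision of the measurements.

net force = 206 kg × 5.7165 × 10⁻¹ m/s² = 117.7599 N.
206 has 3 significant figures; 5.7165 × 10⁻¹ has 5.
Division/multiplication keeps the fewest: 3 significant figures.
Rounded: 118 N.

118 N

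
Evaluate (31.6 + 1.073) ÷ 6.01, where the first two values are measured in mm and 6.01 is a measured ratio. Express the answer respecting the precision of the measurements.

31.6 mm + 1.073 mm = 32.673 mm; the sum is limited to 1 decimal place (3 s.f.).
Carrying full precision, 32.673 ÷ 6.01 = 5.43643926789… mm; 6.01 has 3 s.f., so the result keeps min(3, 3) = 3 s.f.
Rounded to 3 significant figures: 5.44 mm.

5.44 mm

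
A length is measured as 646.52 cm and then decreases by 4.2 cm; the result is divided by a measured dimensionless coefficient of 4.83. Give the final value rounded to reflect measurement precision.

133 cm

646.52 cm − 4.2 cm = 642.32 cm; the difference is limited to 1 decimal place (4 s.f.).
Carrying full precision, 642.32 ÷ 4.83 = 132.985507246… cm; 4.83 has 3 s.f., so the result keeps min(4, 3) = 3 s.f.
Rounded to 3 significant figures: 133 cm.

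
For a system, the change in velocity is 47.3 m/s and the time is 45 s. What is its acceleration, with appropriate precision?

1.1 m/s²

acceleration = 47.3 m/s ÷ 45 s = 1.05111111111… m/s².
47.3 has 3 significant figures; 45 has 2.
Division/multiplication keeps the fewest: 2 significant figures.
Rounded: 1.1 m/s².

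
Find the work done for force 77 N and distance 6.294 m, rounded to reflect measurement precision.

4.8 × 10^2 J

work done = 77 N × 6.294 m = 484.638 J.
77 has 2 significant figures; 6.294 has 4.
Division/multiplication keeps the fewest: 2 significant figures.
Rounded: 4.8 × 10^2 J.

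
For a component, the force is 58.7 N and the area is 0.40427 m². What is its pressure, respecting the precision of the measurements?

145 Pa

pressure = 58.7 N ÷ 0.40427 m² = 145.199990106… Pa.
58.7 has 3 significant figures; 0.40427 has 5.
Division/multiplication keeps the fewest: 3 significant figures.
Rounded: 145 Pa.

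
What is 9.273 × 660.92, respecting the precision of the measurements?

6129

9.273 × 660.92 = 6128.71116
Multiplication/division keeps the fewest significant figures: 9.273 → 4 s.f., 660.92 → 5 s.f.; limit is 4.
Rounded to 4 significant figures: 6129.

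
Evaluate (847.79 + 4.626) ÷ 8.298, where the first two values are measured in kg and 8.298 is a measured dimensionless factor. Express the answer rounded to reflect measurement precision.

102.7 kg

847.79 kg + 4.626 kg = 852.416 kg; the sum is limited to 2 decimal places (5 s.f.).
Carrying full precision, 852.416 ÷ 8.298 = 102.725476018… kg; 8.298 has 4 s.f., so the result keeps min(5, 4) = 4 s.f.
Rounded to 4 significant figures: 102.7 kg.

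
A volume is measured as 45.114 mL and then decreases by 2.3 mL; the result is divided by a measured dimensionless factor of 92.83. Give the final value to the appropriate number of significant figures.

0.461 mL

45.114 mL − 2.3 mL = 42.814 mL; the difference is limited to 1 decimal place (3 s.f.).
Carrying full precision, 42.814 ÷ 92.83 = 0.461208660993… mL; 92.83 has 4 s.f., so the result keeps min(3, 4) = 3 s.f.
Rounded to 3 significant figures: 0.461 mL.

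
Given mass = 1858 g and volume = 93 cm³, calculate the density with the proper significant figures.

density = 1858 g ÷ 93 cm³ = 19.9784946237… g/cm³.
1858 has 4 significant figures; 93 has 2.
Division/multiplication keeps the fewest: 2 significant figures.
Rounded: 2.0 × 10¹ g/cm³.

2.0 × 10¹ g/cm³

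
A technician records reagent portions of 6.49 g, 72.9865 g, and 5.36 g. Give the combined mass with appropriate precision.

6.49 g + 72.9865 g + 5.36 g = 84.8365 g.
Addition/subtraction keeps the fewest decimal places: 6.49 → 2 decimal places, 72.9865 → 4 decimal places, 5.36 → 2 decimal places; limit is 2.
Rounded to 2 decimal places: 84.84 g.

84.84 g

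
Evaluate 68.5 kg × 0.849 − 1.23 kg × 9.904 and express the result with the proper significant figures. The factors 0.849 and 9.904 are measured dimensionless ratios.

68.5 × 0.849 = 58.1565 → 58.2 kg (3 s.f., last digit at the 10^-1 place).
1.23 × 9.904 = 12.18192 → 12.2 kg (3 s.f., last digit at the 10^-1 place).
Difference: 45.97458 kg; keep the coarser place, 10^-1.
Result: 46.0 kg.

46.0 kg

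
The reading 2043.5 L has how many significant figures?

2043.5: zeros between nonzero digits are significant.

5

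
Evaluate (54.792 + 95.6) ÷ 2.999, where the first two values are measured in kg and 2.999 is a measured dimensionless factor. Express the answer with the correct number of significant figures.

54.792 kg + 95.6 kg = 150.392 kg; the sum is limited to 1 decimal place (4 s.f.).
Carrying full precision, 150.392 ÷ 2.999 = 50.1473824608… kg; 2.999 has 4 s.f., so the result keeps min(4, 4) = 4 s.f.
Rounded to 4 significant figures: 50.15 kg.

50.15 kg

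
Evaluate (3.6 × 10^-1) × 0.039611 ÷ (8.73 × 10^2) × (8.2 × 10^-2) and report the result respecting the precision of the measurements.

(3.6 × 10^-1) × 0.039611 ÷ (8.73 × 10^2) × (8.2 × 10^-2) = 0.00000133942350515…
Multiplication/division keeps the fewest significant figures: 3.6 × 10^-1 → 2 s.f., 0.039611 → 5 s.f., 8.73 × 10^2 → 3 s.f., 8.2 × 10^-2 → 2 s.f.; limit is 2.
Rounded to 2 significant figures: 1.3 × 10^-6.

1.3 × 10^-6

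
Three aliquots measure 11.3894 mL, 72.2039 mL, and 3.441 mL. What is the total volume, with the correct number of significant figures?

11.3894 mL + 72.2039 mL + 3.441 mL = 87.0343 mL.
Addition/subtraction keeps the fewest decimal places: 11.3894 → 4 decimal places, 72.2039 → 4 decimal places, 3.441 → 3 decimal places; limit is 3.
Rounded to 3 decimal places: 87.034 mL.

87.034 mL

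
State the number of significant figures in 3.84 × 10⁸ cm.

3

3.84 × 10⁸: in scientific notation every digit of the coefficient is significant.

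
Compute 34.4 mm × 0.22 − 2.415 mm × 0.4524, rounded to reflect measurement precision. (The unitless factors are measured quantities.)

6.5 mm

34.4 × 0.22 = 7.568 → 7.6 mm (2 s.f., last digit at the 10^-1 place).
2.415 × 0.4524 = 1.092546 → 1.093 mm (4 s.f., last digit at the 10^-3 place).
Difference: 6.475454 mm; keep the coarser place, 10^-1.
Result: 6.5 mm.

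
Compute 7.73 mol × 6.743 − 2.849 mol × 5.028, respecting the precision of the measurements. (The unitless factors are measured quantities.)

7.73 × 6.743 = 52.12339 → 52.1 mol (3 s.f., last digit at the 10^-1 place).
2.849 × 5.028 = 14.324772 → 14.32 mol (4 s.f., last digit at the 10^-2 place).
Difference: 37.798618 mol; keep the coarser place, 10^-1.
Result: 37.8 mol.

37.8 mol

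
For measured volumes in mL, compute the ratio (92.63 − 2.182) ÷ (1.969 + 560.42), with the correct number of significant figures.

0.1608

92.63 − 2.182 = 90.448, limited to 2 d.p. → 4 s.f.; 1.969 + 560.42 = 562.389, limited to 2 d.p. → 5 s.f.
Carrying full precision, 90.448 ÷ 562.389 = 0.160828181206…; keep min(4, 5) = 4 s.f.
Rounded to 4 significant figures: 0.1608.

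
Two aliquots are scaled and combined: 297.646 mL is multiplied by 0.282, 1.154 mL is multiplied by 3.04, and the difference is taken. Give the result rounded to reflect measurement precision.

297.646 × 0.282 = 83.936172 → 83.9 mL (3 s.f., last digit at the 10^-1 place).
1.154 × 3.04 = 3.50816 → 3.51 mL (3 s.f., last digit at the 10^-2 place).
Difference: 80.428012 mL; keep the coarser place, 10^-1.
Result: 80.4 mL.

80.4 mL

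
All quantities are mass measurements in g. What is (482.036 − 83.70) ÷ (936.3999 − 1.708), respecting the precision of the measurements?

482.036 − 83.70 = 398.336, limited to 2 d.p. → 5 s.f.; 936.3999 − 1.708 = 934.6919, limited to 3 d.p. → 6 s.f.
Carrying full precision, 398.336 ÷ 934.6919 = 0.426168237897…; keep min(5, 6) = 5 s.f.
Rounded to 5 significant figures: 0.42617.

0.42617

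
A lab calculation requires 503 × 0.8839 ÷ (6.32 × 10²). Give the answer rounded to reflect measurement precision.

503 × 0.8839 ÷ (6.32 × 10²) = 0.703483702532…
Multiplication/division keeps the fewest significant figures: 503 → 3 s.f., 0.8839 → 4 s.f., 6.32 × 10² → 3 s.f.; limit is 3.
Rounded to 3 significant figures: 0.703.

0.703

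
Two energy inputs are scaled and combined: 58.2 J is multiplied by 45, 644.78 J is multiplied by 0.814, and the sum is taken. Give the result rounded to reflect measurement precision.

3.1 × 10^3 J

58.2 × 45 = 2619 → 2.6 × 10^3 J (2 s.f., last digit at the 10^2 place).
644.78 × 0.814 = 524.85092 → 525 J (3 s.f., last digit at the 10^0 place).
Sum: 3143.85092 J; keep the coarser place, 10^2.
Result: 3.1 × 10^3 J.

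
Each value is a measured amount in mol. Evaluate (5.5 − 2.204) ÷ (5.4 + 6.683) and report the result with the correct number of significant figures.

2.7 × 10⁻¹

5.5 − 2.204 = 3.296, limited to 1 d.p. → 2 s.f.; 5.4 + 6.683 = 12.083, limited to 1 d.p. → 3 s.f.
Carrying full precision, 3.296 ÷ 12.083 = 0.272779938757…; keep min(2, 3) = 2 s.f.
Rounded to 2 significant figures: 2.7 × 10⁻¹.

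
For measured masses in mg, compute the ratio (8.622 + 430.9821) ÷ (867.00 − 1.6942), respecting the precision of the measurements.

8.622 + 430.9821 = 439.6041, limited to 3 d.p. → 6 s.f.; 867.00 − 1.6942 = 865.3058, limited to 2 d.p. → 5 s.f.
Carrying full precision, 439.6041 ÷ 865.3058 = 0.508033229409…; keep min(6, 5) = 5 s.f.
Rounded to 5 significant figures: 0.50803.

0.50803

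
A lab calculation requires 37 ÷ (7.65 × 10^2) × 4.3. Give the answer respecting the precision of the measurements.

0.21

37 ÷ (7.65 × 10^2) × 4.3 = 0.207973856209…
Multiplication/division keeps the fewest significant figures: 37 → 2 s.f., 7.65 × 10^2 → 3 s.f., 4.3 → 2 s.f.; limit is 2.
Rounded to 2 significant figures: 0.21.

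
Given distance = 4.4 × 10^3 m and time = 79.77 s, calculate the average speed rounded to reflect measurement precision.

average speed = 4.4 × 10^3 m ÷ 79.77 s = 55.1585809201… m/s.
4.4 × 10^3 has 2 significant figures; 79.77 has 4.
Division/multiplication keeps the fewest: 2 significant figures.
Rounded: 55 m/s.

55 m/s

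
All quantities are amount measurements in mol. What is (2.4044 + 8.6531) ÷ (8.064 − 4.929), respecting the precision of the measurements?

2.4044 + 8.6531 = 11.0575, limited to 4 d.p. → 6 s.f.; 8.064 − 4.929 = 3.135, limited to 3 d.p. → 4 s.f.
Carrying full precision, 11.0575 ÷ 3.135 = 3.52711323764…; keep min(6, 4) = 4 s.f.
Rounded to 4 significant figures: 3.527.

3.527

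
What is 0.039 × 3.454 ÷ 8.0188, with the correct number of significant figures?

0.039 × 3.454 ÷ 8.0188 = 0.0167987728837…
Multiplication/division keeps the fewest significant figures: 0.039 → 2 s.f., 3.454 → 4 s.f., 8.0188 → 5 s.f.; limit is 2.
Rounded to 2 significant figures: 0.017.

0.017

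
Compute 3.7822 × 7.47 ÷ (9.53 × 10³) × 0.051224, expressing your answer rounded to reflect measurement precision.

3.7822 × 7.47 ÷ (9.53 × 10³) × 0.051224 = 0.00015186079891…
Multiplication/division keeps the fewest significant figures: 3.7822 → 5 s.f., 7.47 → 3 s.f., 9.53 × 10³ → 3 s.f., 0.051224 → 5 s.f.; limit is 3.
Rounded to 3 significant figures: 1.52 × 10⁻⁴.

1.52 × 10⁻⁴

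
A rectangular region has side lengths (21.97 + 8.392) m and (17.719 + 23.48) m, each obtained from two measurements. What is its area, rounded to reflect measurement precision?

1251 m²

21.97 + 8.392 = 30.362, limited to 2 d.p. → 4 s.f.; 17.719 + 23.48 = 41.199, limited to 2 d.p. → 4 s.f.
Carrying full precision, 30.362 × 41.199 = 1250.884038; keep min(4, 4) = 4 s.f.
Rounded to 4 significant figures: 1251 m².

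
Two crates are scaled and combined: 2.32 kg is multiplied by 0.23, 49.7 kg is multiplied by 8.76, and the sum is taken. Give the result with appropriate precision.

436 kg

2.32 × 0.23 = 0.5336 → 0.53 kg (2 s.f., last digit at the 10^-2 place).
49.7 × 8.76 = 435.372 → 4.35 × 10^2 kg (3 s.f., last digit at the 10^0 place).
Sum: 435.9056 kg; keep the coarser place, 10^0.
Result: 436 kg.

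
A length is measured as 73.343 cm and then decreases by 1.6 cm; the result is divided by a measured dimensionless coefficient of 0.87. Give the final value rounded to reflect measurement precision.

73.343 cm − 1.6 cm = 71.743 cm; the difference is limited to 1 decimal place (3 s.f.).
Carrying full precision, 71.743 ÷ 0.87 = 82.4632183908… cm; 0.87 has 2 s.f., so the result keeps min(3, 2) = 2 s.f.
Rounded to 2 significant figures: 82 cm.

82 cm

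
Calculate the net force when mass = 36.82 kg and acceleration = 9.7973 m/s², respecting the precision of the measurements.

net force = 36.82 kg × 9.7973 m/s² = 360.736586 N.
36.82 has 4 significant figures; 9.7973 has 5.
Division/multiplication keeps the fewest: 4 significant figures.
Rounded: 360.7 N.

360.7 N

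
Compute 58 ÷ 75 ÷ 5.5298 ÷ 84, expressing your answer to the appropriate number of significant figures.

0.0017

58 ÷ 75 ÷ 5.5298 ÷ 84 = 0.00166486115345…
Multiplication/division keeps the fewest significant figures: 58 → 2 s.f., 75 → 2 s.f., 5.5298 → 5 s.f., 84 → 2 s.f.; limit is 2.
Rounded to 2 significant figures: 0.0017.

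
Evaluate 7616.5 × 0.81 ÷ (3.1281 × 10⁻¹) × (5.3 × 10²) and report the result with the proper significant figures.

1.0 × 10⁷

7616.5 × 0.81 ÷ (3.1281 × 10⁻¹) × (5.3 × 10²) = 10452873.7892…
Multiplication/division keeps the fewest significant figures: 7616.5 → 5 s.f., 0.81 → 2 s.f., 3.1281 × 10⁻¹ → 5 s.f., 5.3 × 10² → 2 s.f.; limit is 2.
Rounded to 2 significant figures: 1.0 × 10⁷.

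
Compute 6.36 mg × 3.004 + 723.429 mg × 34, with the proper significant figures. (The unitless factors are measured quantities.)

2.5 × 10⁴ mg

6.36 × 3.004 = 19.10544 → 19.1 mg (3 s.f., last digit at the 10^-1 place).
723.429 × 34 = 24596.586 → 2.5 × 10⁴ mg (2 s.f., last digit at the 10^3 place).
Sum: 24615.69144 mg; keep the coarser place, 10^3.
Result: 2.5 × 10⁴ mg.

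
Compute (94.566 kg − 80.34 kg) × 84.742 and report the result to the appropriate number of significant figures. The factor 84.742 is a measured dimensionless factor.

1206 kg

94.566 kg − 80.34 kg = 14.226 kg; the difference is limited to 2 decimal places (4 s.f.).
Carrying full precision, 14.226 × 84.742 = 1205.539692 kg; 84.742 has 5 s.f., so the result keeps min(4, 5) = 4 s.f.
Rounded to 4 significant figures: 1206 kg.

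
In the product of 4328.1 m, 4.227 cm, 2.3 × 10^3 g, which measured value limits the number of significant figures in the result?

2.3 × 10^3 g

4328.1 m → 5 s.f.; 4.227 cm → 4 s.f.; 2.3 × 10^3 g → 2 s.f.
The fewest is 2 significant figures, from 2.3 × 10^3 g.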